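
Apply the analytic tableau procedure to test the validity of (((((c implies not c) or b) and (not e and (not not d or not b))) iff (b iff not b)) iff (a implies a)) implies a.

Assume the negation and expand:
Initial set: {not ((((((c implies not c) or b) and (not e and (not not d or not b))) iff (b iff not b)) iff (a implies a)) implies a)}.
not ((((((c implies not c) or b) and (not e and (not not d or not b))) iff (b iff not b)) iff (a implies a)) implies a): α-rule — add (((((c implies not c) or b) and (not e and (not not d or not b))) iff (b iff not b)) iff (a implies a)), not a.
(((((c implies not c) or b) and (not e and (not not d or not b))) iff (b iff not b)) iff (a implies a)): β-rule — branch into ((((c implies not c) or b) and (not e and (not not d or not b))) iff (b iff not b)), (a implies a)  //  not ((((c implies not c) or b) and (not e and (not not d or not b))) iff (b iff not b)), not (a implies a).
  branch 1 (add ((((c implies not c) or b) and (not e and (not not d or not b))) iff (b iff not b)), (a implies a)):
    ((((c implies not c) or b) and (not e and (not not d or not b))) iff (b iff not b)): β-rule — branch into (((c implies not c) or b) and (not e and (not not d or not b))), (b iff not b)  //  not (((c implies not c) or b) and (not e and (not not d or not b))), not (b iff not b).
      branch 1.1 (add (((c implies not c) or b) and (not e and (not not d or not b))), (b iff not b)):
        (((c implies not c) or b) and (not e and (not not d or not b))): α-rule — add ((c implies not c) or b), (not e and (not not d or not b)).
        (not e and (not not d or not b)): α-rule — add not e, (not not d or not b).
        (a implies a): β-rule — branch into not a  //  a.
          branch 1.1.1 (add not a):
            (b iff not b): β-rule — branch into b, not b  //  not b, not not b.
              branch 1.1.1.1 (add b, not b):
                × closes — contains both b and not b.
              branch 1.1.1.2 (add not b, not not b):
                × closes — contains both b and not b.
          branch 1.1.2 (add a):
            × closes — contains both a and not a.
      branch 1.2 (add not (((c implies not c) or b) and (not e and (not not d or not b))), not (b iff not b)):
        (a implies a): β-rule — branch into not a  //  a.
          branch 1.2.1 (add not a):
            not (((c implies not c) or b) and (not e and (not not d or not b))): β-rule — branch into not ((c implies not c) or b)  //  not (not e and (not not d or not b)).
              branch 1.2.1.1 (add not ((c implies not c) or b)):
                not ((c implies not c) or b): α-rule — add not (c implies not c), not b.
                not (c implies not c): α-rule — add c, not not c.
                not (b iff not b): β-rule — branch into b, not not b  //  not b, not b.
                  branch 1.2.1.1.1 (add b, not not b):
                    × closes — contains both b and not b.
                  branch 1.2.1.1.2 (add not b, not b):
                    ○ open, literals {a=F, b=F, c=T}.
              branch 1.2.1.2 (add not (not e and (not not d or not b))):
                not (b iff not b): β-rule — branch into b, not not b  //  not b, not b.
                  branch 1.2.1.2.1 (add b, not not b):
                    not (not e and (not not d or not b)): β-rule — branch into not not e  //  not (not not d or not b).
                      branch 1.2.1.2.1.1 (add not not e):
                        ○ open, literals {a=F, b=T, e=T}.
                      branch 1.2.1.2.1.2 (add not (not not d or not b)):
                        not (not not d or not b): α-rule — add not not not d, not not b.
                        not not not d: drop double negation, giving not d.
                        ○ open, literals {a=F, b=T, d=F}.
                  branch 1.2.1.2.2 (add not b, not b):
                    not (not e and (not not d or not b)): β-rule — branch into not not e  //  not (not not d or not b).
                      branch 1.2.1.2.2.1 (add not not e):
                        ○ open, literals {a=F, b=F, e=T}.
                      branch 1.2.1.2.2.2 (add not (not not d or not b)):
                        not (not not d or not b): α-rule — add not not not d, not not b.
                        × closes — contains both b and not b.
          branch 1.2.2 (add a):
            × closes — contains both a and not a.
  branch 2 (add not ((((c implies not c) or b) and (not e and (not not d or not b))) iff (b iff not b)), not (a implies a)):
    not (a implies a): α-rule — add a, not a.
    × closes — contains both a and not a.
7 branches closed, 4 open.
An open branch gives a countermodel: a=F, b=F, c=T (unmentioned atoms arbitrary); under it the original formula is false.

Not valid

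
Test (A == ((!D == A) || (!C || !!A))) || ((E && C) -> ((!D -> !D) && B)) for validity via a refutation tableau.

Assume the negation and expand:
Initial set: {!((A == ((!D == A) || (!C || !!A))) || ((E && C) -> ((!D -> !D) && B)))}.
!((A == ((!D == A) || (!C || !!A))) || ((E && C) -> ((!D -> !D) && B))): α-rule — add !(A == ((!D == A) || (!C || !!A))), !((E && C) -> ((!D -> !D) && B)).
!((E && C) -> ((!D -> !D) && B)): α-rule — add (E && C), !((!D -> !D) && B).
(E && C): α-rule — add E, C.
!(A == ((!D == A) || (!C || !!A))): β-rule — branch into A, !((!D == A) || (!C || !!A))  //  !A, ((!D == A) || (!C || !!A)).
  branch 1 (add A, !((!D == A) || (!C || !!A))):
    !((!D == A) || (!C || !!A)): α-rule — add !(!D == A), !(!C || !!A).
    !(!C || !!A): α-rule — add !!C, !!!A.
    !!!A: drop double negation, giving !A.
    × closes — contains both A and !A.
  branch 2 (add !A, ((!D == A) || (!C || !!A))):
    !((!D -> !D) && B): β-rule — branch into !(!D -> !D)  //  !B.
      branch 2.1 (add !(!D -> !D)):
        !(!D -> !D): α-rule — add !D, !!D.
        × closes — contains both D and !D.
      branch 2.2 (add !B):
        ((!D == A) || (!C || !!A)): β-rule — branch into (!D == A)  //  (!C || !!A).
          branch 2.2.1 (add (!D == A)):
            (!D == A): β-rule — branch into !D, A  //  !!D, !A.
              branch 2.2.1.1 (add !D, A):
                × closes — contains both A and !A.
              branch 2.2.1.2 (add !!D, !A):
                ○ open, literals {A=0, B=0, C=1, D=1, E=1}.
          branch 2.2.2 (add (!C || !!A)):
            (!C || !!A): β-rule — branch into !C  //  !!A.
              branch 2.2.2.1 (add !C):
                × closes — contains both C and !C.
              branch 2.2.2.2 (add !!A):
                !!A: drop double negation, giving A.
                × closes — contains both A and !A.
5 branches closed, 1 open.
An open branch gives a countermodel: A=0, B=0, C=1, D=1, E=1 (unmentioned atoms arbitrary); under it the original formula is false.

Not valid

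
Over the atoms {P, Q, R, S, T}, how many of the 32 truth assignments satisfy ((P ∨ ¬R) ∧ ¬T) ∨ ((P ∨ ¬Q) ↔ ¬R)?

22

Initial set: {T (((P ∨ ¬R) ∧ ¬T) ∨ ((P ∨ ¬Q) ↔ ¬R))}.
T (((P ∨ ¬R) ∧ ¬T) ∨ ((P ∨ ¬Q) ↔ ¬R)): β-rule — branch into T ((P ∨ ¬R) ∧ ¬T)  //  T ((P ∨ ¬Q) ↔ ¬R).
  branch 1 (add T ((P ∨ ¬R) ∧ ¬T)):
    T ((P ∨ ¬R) ∧ ¬T): α-rule — add T (P ∨ ¬R), T ¬T.
    T (P ∨ ¬R): β-rule — branch into T P  //  T ¬R.
      branch 1.1 (add T P):
        ○ open, literals {P=1, T=0}.
      branch 1.2 (add T ¬R):
        ○ open, literals {R=0, T=0}.
  branch 2 (add T ((P ∨ ¬Q) ↔ ¬R)):
    T ((P ∨ ¬Q) ↔ ¬R): β-rule — branch into T (P ∨ ¬Q), T ¬R  //  F (P ∨ ¬Q), F ¬R.
      branch 2.1 (add T (P ∨ ¬Q), T ¬R):
        T (P ∨ ¬Q): β-rule — branch into T P  //  T ¬Q.
          branch 2.1.1 (add T P):
            ○ open, literals {P=1, R=0}.
          branch 2.1.2 (add T ¬Q):
            ○ open, literals {Q=0, R=0}.
      branch 2.2 (add F (P ∨ ¬Q), F ¬R):
        F (P ∨ ¬Q): α-rule — add F P, F ¬Q.
        ○ open, literals {P=0, Q=1, R=1}.
0 branches closed, 5 open.
Each open branch fixes some atoms; the unmentioned ones are free. Counting distinct full assignments: branch {P=1, T=0} (Q, R, S) contributes 8 new; branch {R=0, T=0} (P, Q, S) contributes 4 new; branch {P=1, R=0} (Q, S, T) contributes 4 new; branch {Q=0, R=0} (P, S, T) contributes 2 new; branch {P=0, Q=1, R=1} (S, T) contributes 4 new. Total: 22.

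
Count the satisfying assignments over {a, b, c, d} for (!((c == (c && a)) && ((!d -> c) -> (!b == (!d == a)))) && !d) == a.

7

Initial set: {((!((c == (c && a)) && ((!d -> c) -> (!b == (!d == a)))) && !d) == a)}.
((!((c == (c && a)) && ((!d -> c) -> (!b == (!d == a)))) && !d) == a): β-rule — branch into (!((c == (c && a)) && ((!d -> c) -> (!b == (!d == a)))) && !d), a  //  !(!((c == (c && a)) && ((!d -> c) -> (!b == (!d == a)))) && !d), !a.
  branch 1 (add (!((c == (c && a)) && ((!d -> c) -> (!b == (!d == a)))) && !d), a):
    (!((c == (c && a)) && ((!d -> c) -> (!b == (!d == a)))) && !d): α-rule — add !((c == (c && a)) && ((!d -> c) -> (!b == (!d == a)))), !d.
    !((c == (c && a)) && ((!d -> c) -> (!b == (!d == a)))): β-rule — branch into !(c == (c && a))  //  !((!d -> c) -> (!b == (!d == a))).
      branch 1.1 (add !(c == (c && a))):
        !(c == (c && a)): β-rule — branch into c, !(c && a)  //  !c, (c && a).
          branch 1.1.1 (add c, !(c && a)):
            !(c && a): β-rule — branch into !c  //  !a.
              branch 1.1.1.1 (add !c):
                × closes — contains both c and !c.
              branch 1.1.1.2 (add !a):
                × closes — contains both a and !a.
          branch 1.1.2 (add !c, (c && a)):
            (c && a): α-rule — add c, a.
            × closes — contains both c and !c.
      branch 1.2 (add !((!d -> c) -> (!b == (!d == a)))):
        !((!d -> c) -> (!b == (!d == a))): α-rule — add (!d -> c), !(!b == (!d == a)).
        (!d -> c): β-rule — branch into !!d  //  c.
          branch 1.2.1 (add !!d):
            × closes — contains both d and !d.
          branch 1.2.2 (add c):
            !(!b == (!d == a)): β-rule — branch into !b, !(!d == a)  //  !!b, (!d == a).
              branch 1.2.2.1 (add !b, !(!d == a)):
                !(!d == a): β-rule — branch into !d, !a  //  !!d, a.
                  branch 1.2.2.1.1 (add !d, !a):
                    × closes — contains both a and !a.
                  branch 1.2.2.1.2 (add !!d, a):
                    × closes — contains both d and !d.
              branch 1.2.2.2 (add !!b, (!d == a)):
                (!d == a): β-rule — branch into !d, a  //  !!d, !a.
                  branch 1.2.2.2.1 (add !d, a):
                    ○ open, literals {a=1, b=1, c=1, d=0}.
                  branch 1.2.2.2.2 (add !!d, !a):
                    × closes — contains both d and !d.
  branch 2 (add !(!((c == (c && a)) && ((!d -> c) -> (!b == (!d == a)))) && !d), !a):
    !(!((c == (c && a)) && ((!d -> c) -> (!b == (!d == a)))) && !d): β-rule — branch into !!((c == (c && a)) && ((!d -> c) -> (!b == (!d == a))))  //  !!d.
      branch 2.1 (add !!((c == (c && a)) && ((!d -> c) -> (!b == (!d == a))))):
        !!((c == (c && a)) && ((!d -> c) -> (!b == (!d == a)))): α-rule — add (c == (c && a)), ((!d -> c) -> (!b == (!d == a))).
        (c == (c && a)): β-rule — branch into c, (c && a)  //  !c, !(c && a).
          branch 2.1.1 (add c, (c && a)):
            (c && a): α-rule — add c, a.
            × closes — contains both a and !a.
          branch 2.1.2 (add !c, !(c && a)):
            ((!d -> c) -> (!b == (!d == a))): β-rule — branch into !(!d -> c)  //  (!b == (!d == a)).
              branch 2.1.2.1 (add !(!d -> c)):
                !(!d -> c): α-rule — add !d, !c.
                !(c && a): β-rule — branch into !c  //  !a.
                  branch 2.1.2.1.1 (add !c):
                    ○ open, literals {a=0, c=0, d=0}.
                  branch 2.1.2.1.2 (add !a):
                    ○ open, literals {a=0, c=0, d=0}.
              branch 2.1.2.2 (add (!b == (!d == a))):
                !(c && a): β-rule — branch into !c  //  !a.
                  branch 2.1.2.2.1 (add !c):
                    (!b == (!d == a)): β-rule — branch into !b, (!d == a)  //  !!b, !(!d == a).
                      branch 2.1.2.2.1.1 (add !b, (!d == a)):
                        (!d == a): β-rule — branch into !d, a  //  !!d, !a.
                          branch 2.1.2.2.1.1.1 (add !d, a):
                            × closes — contains both a and !a.
                          branch 2.1.2.2.1.1.2 (add !!d, !a):
                            ○ open, literals {a=0, b=0, c=0, d=1}.
                      branch 2.1.2.2.1.2 (add !!b, !(!d == a)):
                        !(!d == a): β-rule — branch into !d, !a  //  !!d, a.
                          branch 2.1.2.2.1.2.1 (add !d, !a):
                            ○ open, literals {a=0, b=1, c=0, d=0}.
                          branch 2.1.2.2.1.2.2 (add !!d, a):
                            × closes — contains both a and !a.
                  branch 2.1.2.2.2 (add !a):
                    (!b == (!d == a)): β-rule — branch into !b, (!d == a)  //  !!b, !(!d == a).
                      branch 2.1.2.2.2.1 (add !b, (!d == a)):
                        (!d == a): β-rule — branch into !d, a  //  !!d, !a.
                          branch 2.1.2.2.2.1.1 (add !d, a):
                            × closes — contains both a and !a.
                          branch 2.1.2.2.2.1.2 (add !!d, !a):
                            ○ open, literals {a=0, b=0, c=0, d=1}.
                      branch 2.1.2.2.2.2 (add !!b, !(!d == a)):
                        !(!d == a): β-rule — branch into !d, !a  //  !!d, a.
                          branch 2.1.2.2.2.2.1 (add !d, !a):
                            ○ open, literals {a=0, b=1, c=0, d=0}.
                          branch 2.1.2.2.2.2.2 (add !!d, a):
                            × closes — contains both a and !a.
      branch 2.2 (add !!d):
        ○ open, literals {a=0, d=1}.
12 branches closed, 8 open.
Each open branch fixes some atoms; the unmentioned ones are free. Counting distinct full assignments: branch {a=1, b=1, c=1, d=0} (none free) contributes 1 new; branch {a=0, c=0, d=0} (b) contributes 2 new; branch {a=0, c=0, d=0} (b) contributes 0 new; branch {a=0, b=0, c=0, d=1} (none free) contributes 1 new; branch {a=0, b=1, c=0, d=0} (none free) contributes 0 new; branch {a=0, b=0, c=0, d=1} (none free) contributes 0 new; branch {a=0, b=1, c=0, d=0} (none free) contributes 0 new; branch {a=0, d=1} (b, c) contributes 3 new. Total: 7.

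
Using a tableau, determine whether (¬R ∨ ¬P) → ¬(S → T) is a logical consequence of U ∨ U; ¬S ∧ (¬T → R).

No

Initial set: {T (U ∨ U); T (¬S ∧ (¬T → R)); F ((¬R ∨ ¬P) → ¬(S → T))}.
T (¬S ∧ (¬T → R)): α-rule — add T ¬S, T (¬T → R).
F ((¬R ∨ ¬P) → ¬(S → T)): α-rule — add T (¬R ∨ ¬P), F ¬(S → T).
T (U ∨ U): β-rule — branch into T U  //  T U.
  branch 1 (add T U):
    T (¬T → R): β-rule — branch into F ¬T  //  T R.
      branch 1.1 (add F ¬T):
        T (¬R ∨ ¬P): β-rule — branch into T ¬R  //  T ¬P.
          branch 1.1.1 (add T ¬R):
            F ¬(S → T): β-rule — branch into F S  //  T T.
              branch 1.1.1.1 (add F S):
                ○ open, literals {R=F, S=F, T=T, U=T}.
              branch 1.1.1.2 (add T T):
                ○ open, literals {R=F, S=F, T=T, U=T}.
          branch 1.1.2 (add T ¬P):
            F ¬(S → T): β-rule — branch into F S  //  T T.
              branch 1.1.2.1 (add F S):
                ○ open, literals {P=F, S=F, T=T, U=T}.
              branch 1.1.2.2 (add T T):
                ○ open, literals {P=F, S=F, T=T, U=T}.
      branch 1.2 (add T R):
        T (¬R ∨ ¬P): β-rule — branch into T ¬R  //  T ¬P.
          branch 1.2.1 (add T ¬R):
            × closes — contains both R and ¬R.
          branch 1.2.2 (add T ¬P):
            F ¬(S → T): β-rule — branch into F S  //  T T.
              branch 1.2.2.1 (add F S):
                ○ open, literals {P=F, R=T, S=F, U=T}.
              branch 1.2.2.2 (add T T):
                ○ open, literals {P=F, R=T, S=F, T=T, U=T}.
  branch 2 (add T U):
    T (¬T → R): β-rule — branch into F ¬T  //  T R.
      branch 2.1 (add F ¬T):
        T (¬R ∨ ¬P): β-rule — branch into T ¬R  //  T ¬P.
          branch 2.1.1 (add T ¬R):
            F ¬(S → T): β-rule — branch into F S  //  T T.
              branch 2.1.1.1 (add F S):
                ○ open, literals {R=F, S=F, T=T, U=T}.
              branch 2.1.1.2 (add T T):
                ○ open, literals {R=F, S=F, T=T, U=T}.
          branch 2.1.2 (add T ¬P):
            F ¬(S → T): β-rule — branch into F S  //  T T.
              branch 2.1.2.1 (add F S):
                ○ open, literals {P=F, S=F, T=T, U=T}.
              branch 2.1.2.2 (add T T):
                ○ open, literals {P=F, S=F, T=T, U=T}.
      branch 2.2 (add T R):
        T (¬R ∨ ¬P): β-rule — branch into T ¬R  //  T ¬P.
          branch 2.2.1 (add T ¬R):
            × closes — contains both R and ¬R.
          branch 2.2.2 (add T ¬P):
            F ¬(S → T): β-rule — branch into F S  //  T T.
              branch 2.2.2.1 (add F S):
                ○ open, literals {P=F, R=T, S=F, U=T}.
              branch 2.2.2.2 (add T T):
                ○ open, literals {P=F, R=T, S=F, T=T, U=T}.
2 branches closed, 12 open.
An open branch gives a countermodel: R=F, S=F, T=T, U=T (unmentioned atoms arbitrary); the premises hold there but the conclusion fails.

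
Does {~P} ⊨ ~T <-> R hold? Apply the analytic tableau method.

Initial set: {~P; ~(~T <-> R)}.
~(~T <-> R): β-rule — branch into ~T, ~R  //  ~~T, R.
  branch 1 (add ~T, ~R):
    ○ open, literals {P=0, R=0, T=0}.
  branch 2 (add ~~T, R):
    ○ open, literals {P=0, R=1, T=1}.
0 branches closed, 2 open.
An open branch gives a countermodel: P=0, R=0, T=0 (unmentioned atoms arbitrary); the premises hold there but the conclusion fails.

No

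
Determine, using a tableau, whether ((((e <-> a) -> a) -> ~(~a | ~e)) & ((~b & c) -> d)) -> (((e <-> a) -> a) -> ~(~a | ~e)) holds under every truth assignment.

Valid

Assume the negation and expand:
Initial set: {~(((((e <-> a) -> a) -> ~(~a | ~e)) & ((~b & c) -> d)) -> (((e <-> a) -> a) -> ~(~a | ~e)))}.
~(((((e <-> a) -> a) -> ~(~a | ~e)) & ((~b & c) -> d)) -> (((e <-> a) -> a) -> ~(~a | ~e))): α-rule — add ((((e <-> a) -> a) -> ~(~a | ~e)) & ((~b & c) -> d)), ~(((e <-> a) -> a) -> ~(~a | ~e)).
((((e <-> a) -> a) -> ~(~a | ~e)) & ((~b & c) -> d)): α-rule — add (((e <-> a) -> a) -> ~(~a | ~e)), ((~b & c) -> d).
~(((e <-> a) -> a) -> ~(~a | ~e)): α-rule — add ((e <-> a) -> a), ~~(~a | ~e).
(((e <-> a) -> a) -> ~(~a | ~e)): β-rule — branch into ~((e <-> a) -> a)  //  ~(~a | ~e).
  branch 1 (add ~((e <-> a) -> a)):
    ~((e <-> a) -> a): α-rule — add (e <-> a), ~a.
    ((~b & c) -> d): β-rule — branch into ~(~b & c)  //  d.
      branch 1.1 (add ~(~b & c)):
        ((e <-> a) -> a): β-rule — branch into ~(e <-> a)  //  a.
          branch 1.1.1 (add ~(e <-> a)):
            ~~(~a | ~e): β-rule — branch into ~a  //  ~e.
              branch 1.1.1.1 (add ~a):
                (e <-> a): β-rule — branch into e, a  //  ~e, ~a.
                  branch 1.1.1.1.1 (add e, a):
                    × closes — contains both a and ~a.
                  branch 1.1.1.1.2 (add ~e, ~a):
                    ~(~b & c): β-rule — branch into ~~b  //  ~c.
                      branch 1.1.1.1.2.1 (add ~~b):
                        ~(e <-> a): β-rule — branch into e, ~a  //  ~e, a.
                          branch 1.1.1.1.2.1.1 (add e, ~a):
                            × closes — contains both e and ~e.
                          branch 1.1.1.1.2.1.2 (add ~e, a):
                            × closes — contains both a and ~a.
                      branch 1.1.1.1.2.2 (add ~c):
                        ~(e <-> a): β-rule — branch into e, ~a  //  ~e, a.
                          branch 1.1.1.1.2.2.1 (add e, ~a):
                            × closes — contains both e and ~e.
                          branch 1.1.1.1.2.2.2 (add ~e, a):
                            × closes — contains both a and ~a.
              branch 1.1.1.2 (add ~e):
                (e <-> a): β-rule — branch into e, a  //  ~e, ~a.
                  branch 1.1.1.2.1 (add e, a):
                    × closes — contains both e and ~e.
                  branch 1.1.1.2.2 (add ~e, ~a):
                    ~(~b & c): β-rule — branch into ~~b  //  ~c.
                      branch 1.1.1.2.2.1 (add ~~b):
                        ~(e <-> a): β-rule — branch into e, ~a  //  ~e, a.
                          branch 1.1.1.2.2.1.1 (add e, ~a):
                            × closes — contains both e and ~e.
                          branch 1.1.1.2.2.1.2 (add ~e, a):
                            × closes — contains both a and ~a.
                      branch 1.1.1.2.2.2 (add ~c):
                        ~(e <-> a): β-rule — branch into e, ~a  //  ~e, a.
                          branch 1.1.1.2.2.2.1 (add e, ~a):
                            × closes — contains both e and ~e.
                          branch 1.1.1.2.2.2.2 (add ~e, a):
                            × closes — contains both a and ~a.
          branch 1.1.2 (add a):
            × closes — contains both a and ~a.
      branch 1.2 (add d):
        ((e <-> a) -> a): β-rule — branch into ~(e <-> a)  //  a.
          branch 1.2.1 (add ~(e <-> a)):
            ~~(~a | ~e): β-rule — branch into ~a  //  ~e.
              branch 1.2.1.1 (add ~a):
                (e <-> a): β-rule — branch into e, a  //  ~e, ~a.
                  branch 1.2.1.1.1 (add e, a):
                    × closes — contains both a and ~a.
                  branch 1.2.1.1.2 (add ~e, ~a):
                    ~(e <-> a): β-rule — branch into e, ~a  //  ~e, a.
                      branch 1.2.1.1.2.1 (add e, ~a):
                        × closes — contains both e and ~e.
                      branch 1.2.1.1.2.2 (add ~e, a):
                        × closes — contains both a and ~a.
              branch 1.2.1.2 (add ~e):
                (e <-> a): β-rule — branch into e, a  //  ~e, ~a.
                  branch 1.2.1.2.1 (add e, a):
                    × closes — contains both e and ~e.
                  branch 1.2.1.2.2 (add ~e, ~a):
                    ~(e <-> a): β-rule — branch into e, ~a  //  ~e, a.
                      branch 1.2.1.2.2.1 (add e, ~a):
                        × closes — contains both e and ~e.
                      branch 1.2.1.2.2.2 (add ~e, a):
                        × closes — contains both a and ~a.
          branch 1.2.2 (add a):
            × closes — contains both a and ~a.
  branch 2 (add ~(~a | ~e)):
    ~(~a | ~e): α-rule — add ~~a, ~~e.
    ((~b & c) -> d): β-rule — branch into ~(~b & c)  //  d.
      branch 2.1 (add ~(~b & c)):
        ((e <-> a) -> a): β-rule — branch into ~(e <-> a)  //  a.
          branch 2.1.1 (add ~(e <-> a)):
            ~~(~a | ~e): β-rule — branch into ~a  //  ~e.
              branch 2.1.1.1 (add ~a):
                × closes — contains both a and ~a.
              branch 2.1.1.2 (add ~e):
                × closes — contains both e and ~e.
          branch 2.1.2 (add a):
            ~~(~a | ~e): β-rule — branch into ~a  //  ~e.
              branch 2.1.2.1 (add ~a):
                × closes — contains both a and ~a.
              branch 2.1.2.2 (add ~e):
                × closes — contains both e and ~e.
      branch 2.2 (add d):
        ((e <-> a) -> a): β-rule — branch into ~(e <-> a)  //  a.
          branch 2.2.1 (add ~(e <-> a)):
            ~~(~a | ~e): β-rule — branch into ~a  //  ~e.
              branch 2.2.1.1 (add ~a):
                × closes — contains both a and ~a.
              branch 2.2.1.2 (add ~e):
                × closes — contains both e and ~e.
          branch 2.2.2 (add a):
            ~~(~a | ~e): β-rule — branch into ~a  //  ~e.
              branch 2.2.2.1 (add ~a):
                × closes — contains both a and ~a.
              branch 2.2.2.2 (add ~e):
                × closes — contains both e and ~e.
All 26 branches close.
Every branch closed, so the negation is unsatisfiable and the formula is valid.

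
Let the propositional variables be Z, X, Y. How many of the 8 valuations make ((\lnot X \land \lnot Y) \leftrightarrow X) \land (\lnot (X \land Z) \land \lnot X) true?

2

Initial set: {(((\lnot X \land \lnot Y) \leftrightarrow X) \land (\lnot (X \land Z) \land \lnot X))}.
(((\lnot X \land \lnot Y) \leftrightarrow X) \land (\lnot (X \land Z) \land \lnot X)): α-rule — add ((\lnot X \land \lnot Y) \leftrightarrow X), (\lnot (X \land Z) \land \lnot X).
(\lnot (X \land Z) \land \lnot X): α-rule — add \lnot (X \land Z), \lnot X.
((\lnot X \land \lnot Y) \leftrightarrow X): β-rule — branch into (\lnot X \land \lnot Y), X  //  \lnot (\lnot X \land \lnot Y), \lnot X.
  branch 1 (add (\lnot X \land \lnot Y), X):
    × closes — contains both X and \lnot X.
  branch 2 (add \lnot (\lnot X \land \lnot Y), \lnot X):
    \lnot (X \land Z): β-rule — branch into \lnot X  //  \lnot Z.
      branch 2.1 (add \lnot X):
        \lnot (\lnot X \land \lnot Y): β-rule — branch into \lnot \lnot X  //  \lnot \lnot Y.
          branch 2.1.1 (add \lnot \lnot X):
            × closes — contains both X and \lnot X.
          branch 2.1.2 (add \lnot \lnot Y):
            ○ open, literals {X=F, Y=T}.
      branch 2.2 (add \lnot Z):
        \lnot (\lnot X \land \lnot Y): β-rule — branch into \lnot \lnot X  //  \lnot \lnot Y.
          branch 2.2.1 (add \lnot \lnot X):
            × closes — contains both X and \lnot X.
          branch 2.2.2 (add \lnot \lnot Y):
            ○ open, literals {X=F, Y=T, Z=F}.
3 branches closed, 2 open.
Each open branch fixes some atoms; the unmentioned ones are free. Counting distinct full assignments: branch {X=F, Y=T} (Z) contributes 2 new; branch {X=F, Y=T, Z=F} (none free) contributes 0 new. Total: 2.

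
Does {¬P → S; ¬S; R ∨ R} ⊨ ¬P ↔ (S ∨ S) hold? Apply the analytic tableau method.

Initial set: {T (¬P → S); T ¬S; T (R ∨ R); F (¬P ↔ (S ∨ S))}.
T (¬P → S): β-rule — branch into F ¬P  //  T S.
  branch 1 (add F ¬P):
    T (R ∨ R): β-rule — branch into T R  //  T R.
      branch 1.1 (add T R):
        F (¬P ↔ (S ∨ S)): β-rule — branch into T ¬P, F (S ∨ S)  //  F ¬P, T (S ∨ S).
          branch 1.1.1 (add T ¬P, F (S ∨ S)):
            × closes — contains both P and ¬P.
          branch 1.1.2 (add F ¬P, T (S ∨ S)):
            T (S ∨ S): β-rule — branch into T S  //  T S.
              branch 1.1.2.1 (add T S):
                × closes — contains both S and ¬S.
              branch 1.1.2.2 (add T S):
                × closes — contains both S and ¬S.
      branch 1.2 (add T R):
        F (¬P ↔ (S ∨ S)): β-rule — branch into T ¬P, F (S ∨ S)  //  F ¬P, T (S ∨ S).
          branch 1.2.1 (add T ¬P, F (S ∨ S)):
            × closes — contains both P and ¬P.
          branch 1.2.2 (add F ¬P, T (S ∨ S)):
            T (S ∨ S): β-rule — branch into T S  //  T S.
              branch 1.2.2.1 (add T S):
                × closes — contains both S and ¬S.
              branch 1.2.2.2 (add T S):
                × closes — contains both S and ¬S.
  branch 2 (add T S):
    × closes — contains both S and ¬S.
All 7 branches close.
Every branch closed, so the premises entail the conclusion.

Yes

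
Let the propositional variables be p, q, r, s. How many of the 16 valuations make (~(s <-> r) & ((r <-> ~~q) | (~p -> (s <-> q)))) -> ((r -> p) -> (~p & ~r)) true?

Initial set: {((~(s <-> r) & ((r <-> ~~q) | (~p -> (s <-> q)))) -> ((r -> p) -> (~p & ~r)))}.
((~(s <-> r) & ((r <-> ~~q) | (~p -> (s <-> q)))) -> ((r -> p) -> (~p & ~r))): β-rule — branch into ~(~(s <-> r) & ((r <-> ~~q) | (~p -> (s <-> q))))  //  ((r -> p) -> (~p & ~r)).
  branch 1 (add ~(~(s <-> r) & ((r <-> ~~q) | (~p -> (s <-> q))))):
    ~(~(s <-> r) & ((r <-> ~~q) | (~p -> (s <-> q)))): β-rule — branch into ~~(s <-> r)  //  ~((r <-> ~~q) | (~p -> (s <-> q))).
      branch 1.1 (add ~~(s <-> r)):
        ~~(s <-> r): β-rule — branch into s, r  //  ~s, ~r.
          branch 1.1.1 (add s, r):
            ○ open, literals {r=T, s=T}.
          branch 1.1.2 (add ~s, ~r):
            ○ open, literals {r=F, s=F}.
      branch 1.2 (add ~((r <-> ~~q) | (~p -> (s <-> q)))):
        ~((r <-> ~~q) | (~p -> (s <-> q))): α-rule — add ~(r <-> ~~q), ~(~p -> (s <-> q)).
        ~(~p -> (s <-> q)): α-rule — add ~p, ~(s <-> q).
        ~(r <-> ~~q): β-rule — branch into r, ~~~q  //  ~r, ~~q.
          branch 1.2.1 (add r, ~~~q):
            ~~~q: drop double negation, giving ~q.
            ~(s <-> q): β-rule — branch into s, ~q  //  ~s, q.
              branch 1.2.1.1 (add s, ~q):
                ○ open, literals {p=F, q=F, r=T, s=T}.
              branch 1.2.1.2 (add ~s, q):
                × closes — contains both q and ~q.
          branch 1.2.2 (add ~r, ~~q):
            ~~q: drop double negation, giving q.
            ~(s <-> q): β-rule — branch into s, ~q  //  ~s, q.
              branch 1.2.2.1 (add s, ~q):
                × closes — contains both q and ~q.
              branch 1.2.2.2 (add ~s, q):
                ○ open, literals {p=F, q=T, r=F, s=F}.
  branch 2 (add ((r -> p) -> (~p & ~r))):
    ((r -> p) -> (~p & ~r)): β-rule — branch into ~(r -> p)  //  (~p & ~r).
      branch 2.1 (add ~(r -> p)):
        ~(r -> p): α-rule — add r, ~p.
        ○ open, literals {p=F, r=T}.
      branch 2.2 (add (~p & ~r)):
        (~p & ~r): α-rule — add ~p, ~r.
        ○ open, literals {p=F, r=F}.
2 branches closed, 6 open.
Each open branch fixes some atoms; the unmentioned ones are free. Counting distinct full assignments: branch {r=T, s=T} (p, q) contributes 4 new; branch {r=F, s=F} (p, q) contributes 4 new; branch {p=F, q=F, r=T, s=T} (none free) contributes 0 new; branch {p=F, q=T, r=F, s=F} (none free) contributes 0 new; branch {p=F, r=T} (q, s) contributes 2 new; branch {p=F, r=F} (q, s) contributes 2 new. Total: 12.

12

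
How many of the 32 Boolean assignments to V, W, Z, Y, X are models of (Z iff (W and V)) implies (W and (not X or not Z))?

Initial set: {T ((Z iff (W and V)) implies (W and (not X or not Z)))}.
T ((Z iff (W and V)) implies (W and (not X or not Z))): β-rule — branch into F (Z iff (W and V))  //  T (W and (not X or not Z)).
  branch 1 (add F (Z iff (W and V))):
    F (Z iff (W and V)): β-rule — branch into T Z, F (W and V)  //  F Z, T (W and V).
      branch 1.1 (add T Z, F (W and V)):
        F (W and V): β-rule — branch into F W  //  F V.
          branch 1.1.1 (add F W):
            ○ open, literals {W=false, Z=true}.
          branch 1.1.2 (add F V):
            ○ open, literals {V=false, Z=true}.
      branch 1.2 (add F Z, T (W and V)):
        T (W and V): α-rule — add T W, T V.
        ○ open, literals {V=true, W=true, Z=false}.
  branch 2 (add T (W and (not X or not Z))):
    T (W and (not X or not Z)): α-rule — add T W, T (not X or not Z).
    T (not X or not Z): β-rule — branch into T not X  //  T not Z.
      branch 2.1 (add T not X):
        ○ open, literals {W=true, X=false}.
      branch 2.2 (add T not Z):
        ○ open, literals {W=true, Z=false}.
0 branches closed, 5 open.
Each open branch fixes some atoms; the unmentioned ones are free. Counting distinct full assignments: branch {W=false, Z=true} (V, Y, X) contributes 8 new; branch {V=false, Z=true} (W, Y, X) contributes 4 new; branch {V=true, W=true, Z=false} (Y, X) contributes 4 new; branch {W=true, X=false} (V, Z, Y) contributes 4 new; branch {W=true, Z=false} (V, Y, X) contributes 2 new. Total: 22.

22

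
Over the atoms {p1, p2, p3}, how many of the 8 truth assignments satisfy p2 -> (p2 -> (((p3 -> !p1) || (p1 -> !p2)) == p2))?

Initial set: {(p2 -> (p2 -> (((p3 -> !p1) || (p1 -> !p2)) == p2)))}.
(p2 -> (p2 -> (((p3 -> !p1) || (p1 -> !p2)) == p2))): β-rule — branch into !p2  //  (p2 -> (((p3 -> !p1) || (p1 -> !p2)) == p2)).
  branch 1 (add !p2):
    ○ open, literals {p2=0}.
  branch 2 (add (p2 -> (((p3 -> !p1) || (p1 -> !p2)) == p2))):
    (p2 -> (((p3 -> !p1) || (p1 -> !p2)) == p2)): β-rule — branch into !p2  //  (((p3 -> !p1) || (p1 -> !p2)) == p2).
      branch 2.1 (add !p2):
        ○ open, literals {p2=0}.
      branch 2.2 (add (((p3 -> !p1) || (p1 -> !p2)) == p2)):
        (((p3 -> !p1) || (p1 -> !p2)) == p2): β-rule — branch into ((p3 -> !p1) || (p1 -> !p2)), p2  //  !((p3 -> !p1) || (p1 -> !p2)), !p2.
          branch 2.2.1 (add ((p3 -> !p1) || (p1 -> !p2)), p2):
            ((p3 -> !p1) || (p1 -> !p2)): β-rule — branch into (p3 -> !p1)  //  (p1 -> !p2).
              branch 2.2.1.1 (add (p3 -> !p1)):
                (p3 -> !p1): β-rule — branch into !p3  //  !p1.
                  branch 2.2.1.1.1 (add !p3):
                    ○ open, literals {p2=1, p3=0}.
                  branch 2.2.1.1.2 (add !p1):
                    ○ open, literals {p1=0, p2=1}.
              branch 2.2.1.2 (add (p1 -> !p2)):
                (p1 -> !p2): β-rule — branch into !p1  //  !p2.
                  branch 2.2.1.2.1 (add !p1):
                    ○ open, literals {p1=0, p2=1}.
                  branch 2.2.1.2.2 (add !p2):
                    × closes — contains both p2 and !p2.
          branch 2.2.2 (add !((p3 -> !p1) || (p1 -> !p2)), !p2):
            !((p3 -> !p1) || (p1 -> !p2)): α-rule — add !(p3 -> !p1), !(p1 -> !p2).
            !(p3 -> !p1): α-rule — add p3, !!p1.
            !(p1 -> !p2): α-rule — add p1, !!p2.
            × closes — contains both p2 and !p2.
2 branches closed, 5 open.
Each open branch fixes some atoms; the unmentioned ones are free. Counting distinct full assignments: branch {p2=0} (p1, p3) contributes 4 new; branch {p2=0} (p1, p3) contributes 0 new; branch {p2=1, p3=0} (p1) contributes 2 new; branch {p1=0, p2=1} (p3) contributes 1 new; branch {p1=0, p2=1} (p3) contributes 0 new. Total: 7.

7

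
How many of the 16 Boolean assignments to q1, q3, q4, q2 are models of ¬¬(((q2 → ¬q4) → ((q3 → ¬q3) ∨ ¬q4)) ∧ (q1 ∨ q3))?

Initial set: {¬¬(((q2 → ¬q4) → ((q3 → ¬q3) ∨ ¬q4)) ∧ (q1 ∨ q3))}.
¬¬(((q2 → ¬q4) → ((q3 → ¬q3) ∨ ¬q4)) ∧ (q1 ∨ q3)): drop double negation, giving (((q2 → ¬q4) → ((q3 → ¬q3) ∨ ¬q4)) ∧ (q1 ∨ q3)).
(((q2 → ¬q4) → ((q3 → ¬q3) ∨ ¬q4)) ∧ (q1 ∨ q3)): α-rule — add ((q2 → ¬q4) → ((q3 → ¬q3) ∨ ¬q4)), (q1 ∨ q3).
((q2 → ¬q4) → ((q3 → ¬q3) ∨ ¬q4)): β-rule — branch into ¬(q2 → ¬q4)  //  ((q3 → ¬q3) ∨ ¬q4).
  branch 1 (add ¬(q2 → ¬q4)):
    ¬(q2 → ¬q4): α-rule — add q2, ¬¬q4.
    (q1 ∨ q3): β-rule — branch into q1  //  q3.
      branch 1.1 (add q1):
        ○ open, literals {q1=1, q2=1, q4=1}.
      branch 1.2 (add q3):
        ○ open, literals {q2=1, q3=1, q4=1}.
  branch 2 (add ((q3 → ¬q3) ∨ ¬q4)):
    (q1 ∨ q3): β-rule — branch into q1  //  q3.
      branch 2.1 (add q1):
        ((q3 → ¬q3) ∨ ¬q4): β-rule — branch into (q3 → ¬q3)  //  ¬q4.
          branch 2.1.1 (add (q3 → ¬q3)):
            (q3 → ¬q3): β-rule — branch into ¬q3  //  ¬q3.
              branch 2.1.1.1 (add ¬q3):
                ○ open, literals {q1=1, q3=0}.
              branch 2.1.1.2 (add ¬q3):
                ○ open, literals {q1=1, q3=0}.
          branch 2.1.2 (add ¬q4):
            ○ open, literals {q1=1, q4=0}.
      branch 2.2 (add q3):
        ((q3 → ¬q3) ∨ ¬q4): β-rule — branch into (q3 → ¬q3)  //  ¬q4.
          branch 2.2.1 (add (q3 → ¬q3)):
            (q3 → ¬q3): β-rule — branch into ¬q3  //  ¬q3.
              branch 2.2.1.1 (add ¬q3):
                × closes — contains both q3 and ¬q3.
              branch 2.2.1.2 (add ¬q3):
                × closes — contains both q3 and ¬q3.
          branch 2.2.2 (add ¬q4):
            ○ open, literals {q3=1, q4=0}.
2 branches closed, 6 open.
Each open branch fixes some atoms; the unmentioned ones are free. Counting distinct full assignments: branch {q1=1, q2=1, q4=1} (q3) contributes 2 new; branch {q2=1, q3=1, q4=1} (q1) contributes 1 new; branch {q1=1, q3=0} (q4, q2) contributes 3 new; branch {q1=1, q3=0} (q4, q2) contributes 0 new; branch {q1=1, q4=0} (q3, q2) contributes 2 new; branch {q3=1, q4=0} (q1, q2) contributes 2 new. Total: 10.

10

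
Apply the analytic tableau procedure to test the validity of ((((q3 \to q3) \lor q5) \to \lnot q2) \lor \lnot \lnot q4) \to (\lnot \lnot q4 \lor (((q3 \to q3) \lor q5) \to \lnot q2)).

Valid

Assume the negation and expand:
Initial set: {F (((((q3 \to q3) \lor q5) \to \lnot q2) \lor \lnot \lnot q4) \to (\lnot \lnot q4 \lor (((q3 \to q3) \lor q5) \to \lnot q2)))}.
F (((((q3 \to q3) \lor q5) \to \lnot q2) \lor \lnot \lnot q4) \to (\lnot \lnot q4 \lor (((q3 \to q3) \lor q5) \to \lnot q2))): α-rule — add T ((((q3 \to q3) \lor q5) \to \lnot q2) \lor \lnot \lnot q4), F (\lnot \lnot q4 \lor (((q3 \to q3) \lor q5) \to \lnot q2)).
F (\lnot \lnot q4 \lor (((q3 \to q3) \lor q5) \to \lnot q2)): α-rule — add F \lnot \lnot q4, F (((q3 \to q3) \lor q5) \to \lnot q2).
F \lnot \lnot q4: drop double negation, giving F q4.
F (((q3 \to q3) \lor q5) \to \lnot q2): α-rule — add T ((q3 \to q3) \lor q5), F \lnot q2.
T ((((q3 \to q3) \lor q5) \to \lnot q2) \lor \lnot \lnot q4): β-rule — branch into T (((q3 \to q3) \lor q5) \to \lnot q2)  //  T \lnot \lnot q4.
  branch 1 (add T (((q3 \to q3) \lor q5) \to \lnot q2)):
    T ((q3 \to q3) \lor q5): β-rule — branch into T (q3 \to q3)  //  T q5.
      branch 1.1 (add T (q3 \to q3)):
        T (((q3 \to q3) \lor q5) \to \lnot q2): β-rule — branch into F ((q3 \to q3) \lor q5)  //  T \lnot q2.
          branch 1.1.1 (add F ((q3 \to q3) \lor q5)):
            F ((q3 \to q3) \lor q5): α-rule — add F (q3 \to q3), F q5.
            F (q3 \to q3): α-rule — add T q3, F q3.
            × closes — contains both q3 and \lnot q3.
          branch 1.1.2 (add T \lnot q2):
            × closes — contains both q2 and \lnot q2.
      branch 1.2 (add T q5):
        T (((q3 \to q3) \lor q5) \to \lnot q2): β-rule — branch into F ((q3 \to q3) \lor q5)  //  T \lnot q2.
          branch 1.2.1 (add F ((q3 \to q3) \lor q5)):
            F ((q3 \to q3) \lor q5): α-rule — add F (q3 \to q3), F q5.
            × closes — contains both q5 and \lnot q5.
          branch 1.2.2 (add T \lnot q2):
            × closes — contains both q2 and \lnot q2.
  branch 2 (add T \lnot \lnot q4):
    T \lnot \lnot q4: drop double negation, giving T q4.
    × closes — contains both q4 and \lnot q4.
All 5 branches close.
Every branch closed, so the negation is unsatisfiable and the formula is valid.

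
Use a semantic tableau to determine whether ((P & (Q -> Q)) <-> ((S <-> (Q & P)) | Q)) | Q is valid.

Not valid

Assume the negation and expand:
Initial set: {~(((P & (Q -> Q)) <-> ((S <-> (Q & P)) | Q)) | Q)}.
~(((P & (Q -> Q)) <-> ((S <-> (Q & P)) | Q)) | Q): α-rule — add ~((P & (Q -> Q)) <-> ((S <-> (Q & P)) | Q)), ~Q.
~((P & (Q -> Q)) <-> ((S <-> (Q & P)) | Q)): β-rule — branch into (P & (Q -> Q)), ~((S <-> (Q & P)) | Q)  //  ~(P & (Q -> Q)), ((S <-> (Q & P)) | Q).
  branch 1 (add (P & (Q -> Q)), ~((S <-> (Q & P)) | Q)):
    (P & (Q -> Q)): α-rule — add P, (Q -> Q).
    ~((S <-> (Q & P)) | Q): α-rule — add ~(S <-> (Q & P)), ~Q.
    (Q -> Q): β-rule — branch into ~Q  //  Q.
      branch 1.1 (add ~Q):
        ~(S <-> (Q & P)): β-rule — branch into S, ~(Q & P)  //  ~S, (Q & P).
          branch 1.1.1 (add S, ~(Q & P)):
            ~(Q & P): β-rule — branch into ~Q  //  ~P.
              branch 1.1.1.1 (add ~Q):
                ○ open, literals {P=1, Q=0, S=1}.
              branch 1.1.1.2 (add ~P):
                × closes — contains both P and ~P.
          branch 1.1.2 (add ~S, (Q & P)):
            (Q & P): α-rule — add Q, P.
            × closes — contains both Q and ~Q.
      branch 1.2 (add Q):
        × closes — contains both Q and ~Q.
  branch 2 (add ~(P & (Q -> Q)), ((S <-> (Q & P)) | Q)):
    ~(P & (Q -> Q)): β-rule — branch into ~P  //  ~(Q -> Q).
      branch 2.1 (add ~P):
        ((S <-> (Q & P)) | Q): β-rule — branch into (S <-> (Q & P))  //  Q.
          branch 2.1.1 (add (S <-> (Q & P))):
            (S <-> (Q & P)): β-rule — branch into S, (Q & P)  //  ~S, ~(Q & P).
              branch 2.1.1.1 (add S, (Q & P)):
                (Q & P): α-rule — add Q, P.
                × closes — contains both Q and ~Q.
              branch 2.1.1.2 (add ~S, ~(Q & P)):
                ~(Q & P): β-rule — branch into ~Q  //  ~P.
                  branch 2.1.1.2.1 (add ~Q):
                    ○ open, literals {P=0, Q=0, S=0}.
                  branch 2.1.1.2.2 (add ~P):
                    ○ open, literals {P=0, Q=0, S=0}.
          branch 2.1.2 (add Q):
            × closes — contains both Q and ~Q.
      branch 2.2 (add ~(Q -> Q)):
        ~(Q -> Q): α-rule — add Q, ~Q.
        × closes — contains both Q and ~Q.
6 branches closed, 3 open.
An open branch gives a countermodel: P=1, Q=0, S=1 (unmentioned atoms arbitrary); under it the original formula is false.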